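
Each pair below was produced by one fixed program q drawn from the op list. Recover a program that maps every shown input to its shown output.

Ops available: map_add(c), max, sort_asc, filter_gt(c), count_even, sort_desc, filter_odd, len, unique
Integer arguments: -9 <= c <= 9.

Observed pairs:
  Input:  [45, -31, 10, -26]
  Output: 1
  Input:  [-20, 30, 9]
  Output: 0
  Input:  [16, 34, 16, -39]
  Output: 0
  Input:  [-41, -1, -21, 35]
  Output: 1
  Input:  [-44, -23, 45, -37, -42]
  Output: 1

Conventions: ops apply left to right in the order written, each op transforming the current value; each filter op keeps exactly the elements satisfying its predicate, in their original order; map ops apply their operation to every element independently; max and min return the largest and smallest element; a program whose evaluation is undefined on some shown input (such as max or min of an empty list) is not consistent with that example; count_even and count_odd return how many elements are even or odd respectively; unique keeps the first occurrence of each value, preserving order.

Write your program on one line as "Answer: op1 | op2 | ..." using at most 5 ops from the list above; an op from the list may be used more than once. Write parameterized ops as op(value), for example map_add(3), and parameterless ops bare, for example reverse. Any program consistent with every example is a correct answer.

map_add(-5) | sort_desc | filter_gt(6) | count_even

Check, running the answer program on each example:
  [45, -31, 10, -26] -> [40, -36, 5, -31] -> [40, 5, -31, -36] -> [40] -> 1
  [-20, 30, 9] -> [-25, 25, 4] -> [25, 4, -25] -> [25] -> 0
  [16, 34, 16, -39] -> [11, 29, 11, -44] -> [29, 11, 11, -44] -> [29, 11, 11] -> 0
  [-41, -1, -21, 35] -> [-46, -6, -26, 30] -> [30, -6, -26, -46] -> [30] -> 1
  [-44, -23, 45, -37, -42] -> [-49, -28, 40, -42, -47] -> [40, -28, -42, -47, -49] -> [40] -> 1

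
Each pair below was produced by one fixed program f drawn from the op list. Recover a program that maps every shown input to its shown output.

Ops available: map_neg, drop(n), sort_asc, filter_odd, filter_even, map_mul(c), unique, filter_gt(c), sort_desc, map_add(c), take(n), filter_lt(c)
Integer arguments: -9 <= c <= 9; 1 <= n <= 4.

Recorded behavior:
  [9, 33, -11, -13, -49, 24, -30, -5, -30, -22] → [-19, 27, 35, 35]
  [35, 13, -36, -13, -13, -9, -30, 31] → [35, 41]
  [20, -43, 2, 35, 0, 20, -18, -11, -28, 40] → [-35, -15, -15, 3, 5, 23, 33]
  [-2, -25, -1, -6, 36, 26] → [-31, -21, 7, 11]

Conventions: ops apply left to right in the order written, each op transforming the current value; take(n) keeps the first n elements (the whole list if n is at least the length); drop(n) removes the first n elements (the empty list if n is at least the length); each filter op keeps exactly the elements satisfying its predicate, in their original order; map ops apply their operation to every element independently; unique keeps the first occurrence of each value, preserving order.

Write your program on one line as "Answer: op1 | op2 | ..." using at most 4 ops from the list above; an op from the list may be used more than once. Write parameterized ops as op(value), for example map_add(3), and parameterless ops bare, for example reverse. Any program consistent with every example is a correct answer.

map_neg | sort_asc | filter_even | map_add(5)

Check, running the answer program on each example:
  [9, 33, -11, -13, -49, 24, -30, -5, -30, -22] -> [-9, -33, 11, 13, 49, -24, 30, 5, 30, 22] -> [-33, -24, -9, 5, 11, 13, 22, 30, 30, 49] -> [-24, 22, 30, 30] -> [-19, 27, 35, 35]
  [35, 13, -36, -13, -13, -9, -30, 31] -> [-35, -13, 36, 13, 13, 9, 30, -31] -> [-35, -31, -13, 9, 13, 13, 30, 36] -> [30, 36] -> [35, 41]
  [20, -43, 2, 35, 0, 20, -18, -11, -28, 40] -> [-20, 43, -2, -35, 0, -20, 18, 11, 28, -40] -> [-40, -35, -20, -20, -2, 0, 11, 18, 28, 43] -> [-40, -20, -20, -2, 0, 18, 28] -> [-35, -15, -15, 3, 5, 23, 33]
  [-2, -25, -1, -6, 36, 26] -> [2, 25, 1, 6, -36, -26] -> [-36, -26, 1, 2, 6, 25] -> [-36, -26, 2, 6] -> [-31, -21, 7, 11]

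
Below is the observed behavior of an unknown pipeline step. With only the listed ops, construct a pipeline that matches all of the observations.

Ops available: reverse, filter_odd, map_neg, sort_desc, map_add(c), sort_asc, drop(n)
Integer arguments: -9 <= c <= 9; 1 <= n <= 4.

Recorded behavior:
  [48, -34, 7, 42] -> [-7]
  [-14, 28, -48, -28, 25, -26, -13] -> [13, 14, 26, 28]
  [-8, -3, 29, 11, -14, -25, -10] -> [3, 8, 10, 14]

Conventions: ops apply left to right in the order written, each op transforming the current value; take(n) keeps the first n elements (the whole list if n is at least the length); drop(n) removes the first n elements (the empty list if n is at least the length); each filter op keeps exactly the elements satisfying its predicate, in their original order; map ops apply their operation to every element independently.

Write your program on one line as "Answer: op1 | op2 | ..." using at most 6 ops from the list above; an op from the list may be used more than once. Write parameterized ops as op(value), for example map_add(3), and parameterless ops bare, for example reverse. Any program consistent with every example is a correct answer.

sort_asc | drop(1) | reverse | map_neg | drop(2)

Check, running the answer program on each example:
  [48, -34, 7, 42] -> [-34, 7, 42, 48] -> [7, 42, 48] -> [48, 42, 7] -> [-48, -42, -7] -> [-7]
  [-14, 28, -48, -28, 25, -26, -13] -> [-48, -28, -26, -14, -13, 25, 28] -> [-28, -26, -14, -13, 25, 28] -> [28, 25, -13, -14, -26, -28] -> [-28, -25, 13, 14, 26, 28] -> [13, 14, 26, 28]
  [-8, -3, 29, 11, -14, -25, -10] -> [-25, -14, -10, -8, -3, 11, 29] -> [-14, -10, -8, -3, 11, 29] -> [29, 11, -3, -8, -10, -14] -> [-29, -11, 3, 8, 10, 14] -> [3, 8, 10, 14]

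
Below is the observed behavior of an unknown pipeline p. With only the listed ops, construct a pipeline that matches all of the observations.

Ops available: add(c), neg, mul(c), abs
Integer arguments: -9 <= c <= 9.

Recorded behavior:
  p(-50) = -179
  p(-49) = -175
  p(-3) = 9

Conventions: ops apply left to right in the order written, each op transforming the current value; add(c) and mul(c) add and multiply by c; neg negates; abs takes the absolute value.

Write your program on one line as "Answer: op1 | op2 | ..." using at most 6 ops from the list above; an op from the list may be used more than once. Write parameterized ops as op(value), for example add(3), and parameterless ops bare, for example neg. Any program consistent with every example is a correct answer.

mul(2) | mul(-2) | add(-9) | add(-9) | add(-3) | neg

Check, running the answer program on each example:
  -50 -> -100 -> 200 -> 191 -> 182 -> 179 -> -179
  -49 -> -98 -> 196 -> 187 -> 178 -> 175 -> -175
  -3 -> -6 -> 12 -> 3 -> -6 -> -9 -> 9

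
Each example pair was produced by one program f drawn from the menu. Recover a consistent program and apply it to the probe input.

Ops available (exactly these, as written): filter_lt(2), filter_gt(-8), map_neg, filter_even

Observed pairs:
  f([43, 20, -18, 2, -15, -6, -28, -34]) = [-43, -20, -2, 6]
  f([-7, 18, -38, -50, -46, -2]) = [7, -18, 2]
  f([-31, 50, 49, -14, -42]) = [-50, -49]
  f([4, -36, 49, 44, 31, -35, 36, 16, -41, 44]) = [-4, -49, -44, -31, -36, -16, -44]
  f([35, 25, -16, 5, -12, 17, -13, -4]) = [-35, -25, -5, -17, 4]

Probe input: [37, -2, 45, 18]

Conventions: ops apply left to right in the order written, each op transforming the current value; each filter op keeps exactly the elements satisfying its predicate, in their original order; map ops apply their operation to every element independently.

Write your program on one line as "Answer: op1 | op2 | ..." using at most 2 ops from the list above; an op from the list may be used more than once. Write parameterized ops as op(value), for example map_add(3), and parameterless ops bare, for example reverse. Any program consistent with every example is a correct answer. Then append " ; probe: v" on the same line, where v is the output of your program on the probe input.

filter_gt(-8) | map_neg ; probe: [-37, 2, -45, -18]

Check, running the answer program on each example:
  [43, 20, -18, 2, -15, -6, -28, -34] -> [43, 20, 2, -6] -> [-43, -20, -2, 6]
  [-7, 18, -38, -50, -46, -2] -> [-7, 18, -2] -> [7, -18, 2]
  [-31, 50, 49, -14, -42] -> [50, 49] -> [-50, -49]
  [4, -36, 49, 44, 31, -35, 36, 16, -41, 44] -> [4, 49, 44, 31, 36, 16, 44] -> [-4, -49, -44, -31, -36, -16, -44]
  [35, 25, -16, 5, -12, 17, -13, -4] -> [35, 25, 5, 17, -4] -> [-35, -25, -5, -17, 4]
  probe: [37, -2, 45, 18] -> [37, -2, 45, 18] -> [-37, 2, -45, -18]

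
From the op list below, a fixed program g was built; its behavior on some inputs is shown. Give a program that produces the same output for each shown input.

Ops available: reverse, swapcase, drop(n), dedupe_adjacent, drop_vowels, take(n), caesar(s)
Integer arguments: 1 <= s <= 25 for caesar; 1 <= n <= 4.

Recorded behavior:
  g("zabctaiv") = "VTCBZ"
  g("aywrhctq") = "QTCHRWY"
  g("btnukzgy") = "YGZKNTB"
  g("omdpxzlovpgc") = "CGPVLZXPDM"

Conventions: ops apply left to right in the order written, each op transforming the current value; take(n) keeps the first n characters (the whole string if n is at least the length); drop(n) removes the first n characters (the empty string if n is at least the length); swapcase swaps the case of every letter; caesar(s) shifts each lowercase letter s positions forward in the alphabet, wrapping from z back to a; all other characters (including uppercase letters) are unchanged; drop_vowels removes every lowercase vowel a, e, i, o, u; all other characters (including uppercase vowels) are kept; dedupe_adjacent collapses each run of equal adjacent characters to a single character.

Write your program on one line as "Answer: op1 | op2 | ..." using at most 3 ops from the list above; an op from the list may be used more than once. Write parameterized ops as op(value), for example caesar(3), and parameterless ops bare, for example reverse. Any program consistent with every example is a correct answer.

reverse | drop_vowels | swapcase

Check, running the answer program on each example:
  "zabctaiv" -> "viatcbaz" -> "vtcbz" -> "VTCBZ"
  "aywrhctq" -> "qtchrwya" -> "qtchrwy" -> "QTCHRWY"
  "btnukzgy" -> "ygzkuntb" -> "ygzkntb" -> "YGZKNTB"
  "omdpxzlovpgc" -> "cgpvolzxpdmo" -> "cgpvlzxpdm" -> "CGPVLZXPDM"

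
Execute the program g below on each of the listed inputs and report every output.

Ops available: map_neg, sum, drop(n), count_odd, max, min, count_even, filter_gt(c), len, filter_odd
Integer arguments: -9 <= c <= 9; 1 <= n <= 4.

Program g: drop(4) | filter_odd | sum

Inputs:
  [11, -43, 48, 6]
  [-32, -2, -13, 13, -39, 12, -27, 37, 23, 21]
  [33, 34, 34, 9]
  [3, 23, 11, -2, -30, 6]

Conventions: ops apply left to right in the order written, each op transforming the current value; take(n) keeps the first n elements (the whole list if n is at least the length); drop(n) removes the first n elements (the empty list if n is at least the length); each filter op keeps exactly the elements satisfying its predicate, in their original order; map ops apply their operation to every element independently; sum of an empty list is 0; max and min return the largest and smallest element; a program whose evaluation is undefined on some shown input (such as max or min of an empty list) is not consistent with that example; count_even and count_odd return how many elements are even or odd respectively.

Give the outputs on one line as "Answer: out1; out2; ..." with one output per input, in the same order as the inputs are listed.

Execution, op by op:
  [11, -43, 48, 6] -> [] -> [] -> 0
  [-32, -2, -13, 13, -39, 12, -27, 37, 23, 21] -> [-39, 12, -27, 37, 23, 21] -> [-39, -27, 37, 23, 21] -> 15
  [33, 34, 34, 9] -> [] -> [] -> 0
  [3, 23, 11, -2, -30, 6] -> [-30, 6] -> [] -> 0

0; 15; 0; 0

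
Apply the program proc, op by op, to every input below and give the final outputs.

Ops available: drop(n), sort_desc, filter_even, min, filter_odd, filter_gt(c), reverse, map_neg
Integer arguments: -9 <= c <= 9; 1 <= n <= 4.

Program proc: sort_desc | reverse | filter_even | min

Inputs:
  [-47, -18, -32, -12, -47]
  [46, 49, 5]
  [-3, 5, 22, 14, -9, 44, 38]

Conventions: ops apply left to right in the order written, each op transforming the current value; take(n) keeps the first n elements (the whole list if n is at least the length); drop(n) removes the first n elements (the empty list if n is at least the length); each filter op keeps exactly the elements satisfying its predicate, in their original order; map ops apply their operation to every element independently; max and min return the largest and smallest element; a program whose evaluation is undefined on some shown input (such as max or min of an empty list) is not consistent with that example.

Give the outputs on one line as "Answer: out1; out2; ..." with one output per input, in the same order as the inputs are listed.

-32; 46; 14

Execution, op by op:
  [-47, -18, -32, -12, -47] -> [-12, -18, -32, -47, -47] -> [-47, -47, -32, -18, -12] -> [-32, -18, -12] -> -32
  [46, 49, 5] -> [49, 46, 5] -> [5, 46, 49] -> [46] -> 46
  [-3, 5, 22, 14, -9, 44, 38] -> [44, 38, 22, 14, 5, -3, -9] -> [-9, -3, 5, 14, 22, 38, 44] -> [14, 22, 38, 44] -> 14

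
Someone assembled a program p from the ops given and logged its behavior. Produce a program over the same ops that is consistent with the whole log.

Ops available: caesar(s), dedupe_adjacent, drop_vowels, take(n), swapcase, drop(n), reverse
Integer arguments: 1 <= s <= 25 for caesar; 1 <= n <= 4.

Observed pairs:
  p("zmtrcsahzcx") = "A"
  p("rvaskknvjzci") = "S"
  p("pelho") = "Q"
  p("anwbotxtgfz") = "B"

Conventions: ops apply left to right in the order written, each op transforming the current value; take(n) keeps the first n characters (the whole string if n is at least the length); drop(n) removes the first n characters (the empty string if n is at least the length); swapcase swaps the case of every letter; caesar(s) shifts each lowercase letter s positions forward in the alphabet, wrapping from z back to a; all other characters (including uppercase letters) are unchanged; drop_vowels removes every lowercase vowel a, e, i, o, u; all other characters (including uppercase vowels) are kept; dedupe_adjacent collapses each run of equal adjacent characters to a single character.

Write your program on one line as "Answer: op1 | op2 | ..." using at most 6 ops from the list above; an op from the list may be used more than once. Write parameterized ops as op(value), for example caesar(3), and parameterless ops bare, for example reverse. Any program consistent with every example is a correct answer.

take(4) | take(2) | caesar(1) | swapcase | take(1)

Check, running the answer program on each example:
  "zmtrcsahzcx" -> "zmtr" -> "zm" -> "an" -> "AN" -> "A"
  "rvaskknvjzci" -> "rvas" -> "rv" -> "sw" -> "SW" -> "S"
  "pelho" -> "pelh" -> "pe" -> "qf" -> "QF" -> "Q"
  "anwbotxtgfz" -> "anwb" -> "an" -> "bo" -> "BO" -> "B"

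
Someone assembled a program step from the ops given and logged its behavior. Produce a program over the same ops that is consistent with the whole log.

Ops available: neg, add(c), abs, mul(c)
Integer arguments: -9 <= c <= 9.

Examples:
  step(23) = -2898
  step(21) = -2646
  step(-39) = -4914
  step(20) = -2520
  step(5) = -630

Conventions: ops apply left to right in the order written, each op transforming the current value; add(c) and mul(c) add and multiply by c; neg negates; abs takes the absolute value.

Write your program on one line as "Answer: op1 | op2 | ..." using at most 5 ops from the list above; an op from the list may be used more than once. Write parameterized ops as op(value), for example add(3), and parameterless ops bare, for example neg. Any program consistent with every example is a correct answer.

mul(7) | abs | mul(9) | neg | mul(2)

Check, running the answer program on each example:
  23 -> 161 -> 161 -> 1449 -> -1449 -> -2898
  21 -> 147 -> 147 -> 1323 -> -1323 -> -2646
  -39 -> -273 -> 273 -> 2457 -> -2457 -> -4914
  20 -> 140 -> 140 -> 1260 -> -1260 -> -2520
  5 -> 35 -> 35 -> 315 -> -315 -> -630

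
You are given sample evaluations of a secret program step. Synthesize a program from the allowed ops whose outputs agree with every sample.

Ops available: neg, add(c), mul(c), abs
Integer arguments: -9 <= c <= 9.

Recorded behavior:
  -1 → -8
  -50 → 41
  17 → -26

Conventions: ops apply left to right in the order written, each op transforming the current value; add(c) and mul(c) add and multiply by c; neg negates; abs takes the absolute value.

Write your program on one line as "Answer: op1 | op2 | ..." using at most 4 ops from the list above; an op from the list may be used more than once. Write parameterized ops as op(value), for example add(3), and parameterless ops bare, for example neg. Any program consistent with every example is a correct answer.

add(1) | add(8) | neg

Check, running the answer program on each example:
  -1 -> 0 -> 8 -> -8
  -50 -> -49 -> -41 -> 41
  17 -> 18 -> 26 -> -26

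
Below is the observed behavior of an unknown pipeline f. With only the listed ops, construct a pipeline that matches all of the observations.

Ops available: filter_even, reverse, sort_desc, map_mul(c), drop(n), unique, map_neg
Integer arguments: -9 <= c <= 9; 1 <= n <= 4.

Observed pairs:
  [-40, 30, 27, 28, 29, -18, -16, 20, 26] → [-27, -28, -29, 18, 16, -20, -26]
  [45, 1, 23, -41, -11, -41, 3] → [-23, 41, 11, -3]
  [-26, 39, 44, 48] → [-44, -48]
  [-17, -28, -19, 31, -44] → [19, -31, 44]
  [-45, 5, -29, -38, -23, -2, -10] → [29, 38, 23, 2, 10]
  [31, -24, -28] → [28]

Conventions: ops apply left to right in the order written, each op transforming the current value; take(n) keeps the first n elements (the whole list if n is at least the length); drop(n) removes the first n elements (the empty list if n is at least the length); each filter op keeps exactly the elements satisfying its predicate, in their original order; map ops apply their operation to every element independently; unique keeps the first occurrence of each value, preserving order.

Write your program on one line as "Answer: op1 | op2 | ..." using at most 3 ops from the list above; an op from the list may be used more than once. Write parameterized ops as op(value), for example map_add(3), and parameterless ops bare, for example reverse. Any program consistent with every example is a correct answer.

map_neg | drop(2) | unique

Check, running the answer program on each example:
  [-40, 30, 27, 28, 29, -18, -16, 20, 26] -> [40, -30, -27, -28, -29, 18, 16, -20, -26] -> [-27, -28, -29, 18, 16, -20, -26] -> [-27, -28, -29, 18, 16, -20, -26]
  [45, 1, 23, -41, -11, -41, 3] -> [-45, -1, -23, 41, 11, 41, -3] -> [-23, 41, 11, 41, -3] -> [-23, 41, 11, -3]
  [-26, 39, 44, 48] -> [26, -39, -44, -48] -> [-44, -48] -> [-44, -48]
  [-17, -28, -19, 31, -44] -> [17, 28, 19, -31, 44] -> [19, -31, 44] -> [19, -31, 44]
  [-45, 5, -29, -38, -23, -2, -10] -> [45, -5, 29, 38, 23, 2, 10] -> [29, 38, 23, 2, 10] -> [29, 38, 23, 2, 10]
  [31, -24, -28] -> [-31, 24, 28] -> [28] -> [28]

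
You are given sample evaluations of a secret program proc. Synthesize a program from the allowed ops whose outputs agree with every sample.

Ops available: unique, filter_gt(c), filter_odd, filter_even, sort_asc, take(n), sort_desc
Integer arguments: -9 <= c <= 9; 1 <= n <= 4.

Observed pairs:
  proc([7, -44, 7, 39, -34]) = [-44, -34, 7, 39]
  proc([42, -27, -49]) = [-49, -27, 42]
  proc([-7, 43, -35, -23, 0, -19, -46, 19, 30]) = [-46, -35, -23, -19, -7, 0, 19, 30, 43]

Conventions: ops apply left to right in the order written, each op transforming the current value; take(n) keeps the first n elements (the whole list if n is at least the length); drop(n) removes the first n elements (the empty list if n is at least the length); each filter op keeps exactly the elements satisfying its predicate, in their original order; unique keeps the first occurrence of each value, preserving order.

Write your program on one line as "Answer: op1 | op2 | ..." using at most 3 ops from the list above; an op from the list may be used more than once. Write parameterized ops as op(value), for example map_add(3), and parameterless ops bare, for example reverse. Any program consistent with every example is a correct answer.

unique | sort_asc

Check, running the answer program on each example:
  [7, -44, 7, 39, -34] -> [7, -44, 39, -34] -> [-44, -34, 7, 39]
  [42, -27, -49] -> [42, -27, -49] -> [-49, -27, 42]
  [-7, 43, -35, -23, 0, -19, -46, 19, 30] -> [-7, 43, -35, -23, 0, -19, -46, 19, 30] -> [-46, -35, -23, -19, -7, 0, 19, 30, 43]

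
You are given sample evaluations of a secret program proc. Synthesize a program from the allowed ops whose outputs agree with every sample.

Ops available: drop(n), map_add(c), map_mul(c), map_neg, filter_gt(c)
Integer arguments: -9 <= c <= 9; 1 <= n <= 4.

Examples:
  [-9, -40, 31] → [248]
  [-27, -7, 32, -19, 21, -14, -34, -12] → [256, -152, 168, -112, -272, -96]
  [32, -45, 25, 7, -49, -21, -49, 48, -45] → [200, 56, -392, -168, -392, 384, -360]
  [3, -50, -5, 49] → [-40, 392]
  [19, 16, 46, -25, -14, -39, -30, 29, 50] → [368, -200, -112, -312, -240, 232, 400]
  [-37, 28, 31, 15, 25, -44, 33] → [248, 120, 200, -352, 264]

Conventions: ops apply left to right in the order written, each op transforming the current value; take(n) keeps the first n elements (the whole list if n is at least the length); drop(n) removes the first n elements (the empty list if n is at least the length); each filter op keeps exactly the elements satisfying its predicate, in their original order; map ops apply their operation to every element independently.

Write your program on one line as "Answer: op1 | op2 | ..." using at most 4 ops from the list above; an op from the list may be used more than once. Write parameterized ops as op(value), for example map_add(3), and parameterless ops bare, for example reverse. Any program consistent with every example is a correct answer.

map_neg | map_mul(-8) | drop(2)

Check, running the answer program on each example:
  [-9, -40, 31] -> [9, 40, -31] -> [-72, -320, 248] -> [248]
  [-27, -7, 32, -19, 21, -14, -34, -12] -> [27, 7, -32, 19, -21, 14, 34, 12] -> [-216, -56, 256, -152, 168, -112, -272, -96] -> [256, -152, 168, -112, -272, -96]
  [32, -45, 25, 7, -49, -21, -49, 48, -45] -> [-32, 45, -25, -7, 49, 21, 49, -48, 45] -> [256, -360, 200, 56, -392, -168, -392, 384, -360] -> [200, 56, -392, -168, -392, 384, -360]
  [3, -50, -5, 49] -> [-3, 50, 5, -49] -> [24, -400, -40, 392] -> [-40, 392]
  [19, 16, 46, -25, -14, -39, -30, 29, 50] -> [-19, -16, -46, 25, 14, 39, 30, -29, -50] -> [152, 128, 368, -200, -112, -312, -240, 232, 400] -> [368, -200, -112, -312, -240, 232, 400]
  [-37, 28, 31, 15, 25, -44, 33] -> [37, -28, -31, -15, -25, 44, -33] -> [-296, 224, 248, 120, 200, -352, 264] -> [248, 120, 200, -352, 264]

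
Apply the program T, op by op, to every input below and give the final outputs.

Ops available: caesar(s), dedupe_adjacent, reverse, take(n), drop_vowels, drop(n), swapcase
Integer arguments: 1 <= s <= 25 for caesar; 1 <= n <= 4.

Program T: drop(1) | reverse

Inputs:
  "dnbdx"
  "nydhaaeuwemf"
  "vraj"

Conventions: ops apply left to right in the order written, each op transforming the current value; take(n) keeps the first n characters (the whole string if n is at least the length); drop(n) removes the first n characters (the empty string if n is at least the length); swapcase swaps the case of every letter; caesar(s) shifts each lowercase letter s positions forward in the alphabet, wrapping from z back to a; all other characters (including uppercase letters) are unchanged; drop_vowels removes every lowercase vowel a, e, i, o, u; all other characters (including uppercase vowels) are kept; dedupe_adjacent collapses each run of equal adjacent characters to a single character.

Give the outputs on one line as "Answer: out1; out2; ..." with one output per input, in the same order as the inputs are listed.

"xdbn"; "fmewueaahdy"; "jar"

Execution, op by op:
  "dnbdx" -> "nbdx" -> "xdbn"
  "nydhaaeuwemf" -> "ydhaaeuwemf" -> "fmewueaahdy"
  "vraj" -> "raj" -> "jar"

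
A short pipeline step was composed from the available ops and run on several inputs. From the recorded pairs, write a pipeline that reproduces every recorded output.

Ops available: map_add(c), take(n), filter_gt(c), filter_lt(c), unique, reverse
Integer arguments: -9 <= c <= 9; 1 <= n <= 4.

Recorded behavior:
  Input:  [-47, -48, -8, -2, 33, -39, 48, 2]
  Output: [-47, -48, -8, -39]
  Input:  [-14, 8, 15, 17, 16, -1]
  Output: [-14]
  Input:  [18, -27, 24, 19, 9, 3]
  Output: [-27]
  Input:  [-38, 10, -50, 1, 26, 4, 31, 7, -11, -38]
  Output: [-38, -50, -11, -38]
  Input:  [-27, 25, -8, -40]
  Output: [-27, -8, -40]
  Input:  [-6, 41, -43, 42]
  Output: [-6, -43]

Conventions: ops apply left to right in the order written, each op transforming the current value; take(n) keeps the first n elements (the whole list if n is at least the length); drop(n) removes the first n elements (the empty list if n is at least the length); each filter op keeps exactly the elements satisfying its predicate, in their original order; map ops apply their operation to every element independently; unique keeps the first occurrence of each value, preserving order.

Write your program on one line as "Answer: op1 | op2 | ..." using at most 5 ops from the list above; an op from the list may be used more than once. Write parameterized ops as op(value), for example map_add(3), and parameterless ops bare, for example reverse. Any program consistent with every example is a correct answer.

filter_lt(7) | reverse | filter_lt(-5) | reverse

Check, running the answer program on each example:
  [-47, -48, -8, -2, 33, -39, 48, 2] -> [-47, -48, -8, -2, -39, 2] -> [2, -39, -2, -8, -48, -47] -> [-39, -8, -48, -47] -> [-47, -48, -8, -39]
  [-14, 8, 15, 17, 16, -1] -> [-14, -1] -> [-1, -14] -> [-14] -> [-14]
  [18, -27, 24, 19, 9, 3] -> [-27, 3] -> [3, -27] -> [-27] -> [-27]
  [-38, 10, -50, 1, 26, 4, 31, 7, -11, -38] -> [-38, -50, 1, 4, -11, -38] -> [-38, -11, 4, 1, -50, -38] -> [-38, -11, -50, -38] -> [-38, -50, -11, -38]
  [-27, 25, -8, -40] -> [-27, -8, -40] -> [-40, -8, -27] -> [-40, -8, -27] -> [-27, -8, -40]
  [-6, 41, -43, 42] -> [-6, -43] -> [-43, -6] -> [-43, -6] -> [-6, -43]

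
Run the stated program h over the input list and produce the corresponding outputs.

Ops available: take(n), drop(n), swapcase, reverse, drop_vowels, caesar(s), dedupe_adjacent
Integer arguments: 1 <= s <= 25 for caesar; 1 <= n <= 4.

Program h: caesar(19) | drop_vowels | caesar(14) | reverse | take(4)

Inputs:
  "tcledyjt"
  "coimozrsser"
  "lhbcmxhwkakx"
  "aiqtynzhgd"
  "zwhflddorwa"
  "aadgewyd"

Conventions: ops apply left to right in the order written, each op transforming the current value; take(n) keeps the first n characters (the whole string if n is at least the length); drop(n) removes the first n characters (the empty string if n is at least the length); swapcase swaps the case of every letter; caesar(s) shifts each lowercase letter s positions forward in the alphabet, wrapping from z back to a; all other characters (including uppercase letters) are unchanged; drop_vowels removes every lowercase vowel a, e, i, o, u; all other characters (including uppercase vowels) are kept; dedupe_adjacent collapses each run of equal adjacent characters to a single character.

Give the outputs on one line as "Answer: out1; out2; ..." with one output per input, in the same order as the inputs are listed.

"aqfk"; "ylzz"; "erhr"; "kngu"; "hdyv"; "kfdl"

Execution, op by op:
  "tcledyjt" -> "mvexwrcm" -> "mvxwrcm" -> "ajlkfqa" -> "aqfklja" -> "aqfk"
  "coimozrsser" -> "vhbfhskllxk" -> "vhbfhskllxk" -> "jvptvgyzzly" -> "ylzzygvtpvj" -> "ylzz"
  "lhbcmxhwkakx" -> "eauvfqapdtdq" -> "vfqpdtdq" -> "jtedrhre" -> "erhrdetj" -> "erhr"
  "aiqtynzhgd" -> "tbjmrgsazw" -> "tbjmrgszw" -> "hpxafugnk" -> "kngufaxph" -> "kngu"
  "zwhflddorwa" -> "spayewwhkpt" -> "spywwhkpt" -> "gdmkkvydh" -> "hdyvkkmdg" -> "hdyv"
  "aadgewyd" -> "ttwzxprw" -> "ttwzxprw" -> "hhknldfk" -> "kfdlnkhh" -> "kfdl"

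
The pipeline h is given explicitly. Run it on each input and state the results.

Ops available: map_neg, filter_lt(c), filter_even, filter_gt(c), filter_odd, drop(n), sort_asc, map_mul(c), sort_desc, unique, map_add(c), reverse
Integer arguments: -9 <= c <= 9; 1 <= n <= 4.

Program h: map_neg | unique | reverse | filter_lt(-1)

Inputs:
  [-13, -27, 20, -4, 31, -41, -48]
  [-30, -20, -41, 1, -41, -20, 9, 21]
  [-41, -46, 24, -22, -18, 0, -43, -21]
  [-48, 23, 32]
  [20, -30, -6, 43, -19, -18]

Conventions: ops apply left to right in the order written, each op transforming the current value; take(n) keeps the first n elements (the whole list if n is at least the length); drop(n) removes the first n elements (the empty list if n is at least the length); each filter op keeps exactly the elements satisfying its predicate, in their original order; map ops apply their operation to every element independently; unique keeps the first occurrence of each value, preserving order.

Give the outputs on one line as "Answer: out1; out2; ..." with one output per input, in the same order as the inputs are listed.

Execution, op by op:
  [-13, -27, 20, -4, 31, -41, -48] -> [13, 27, -20, 4, -31, 41, 48] -> [13, 27, -20, 4, -31, 41, 48] -> [48, 41, -31, 4, -20, 27, 13] -> [-31, -20]
  [-30, -20, -41, 1, -41, -20, 9, 21] -> [30, 20, 41, -1, 41, 20, -9, -21] -> [30, 20, 41, -1, -9, -21] -> [-21, -9, -1, 41, 20, 30] -> [-21, -9]
  [-41, -46, 24, -22, -18, 0, -43, -21] -> [41, 46, -24, 22, 18, 0, 43, 21] -> [41, 46, -24, 22, 18, 0, 43, 21] -> [21, 43, 0, 18, 22, -24, 46, 41] -> [-24]
  [-48, 23, 32] -> [48, -23, -32] -> [48, -23, -32] -> [-32, -23, 48] -> [-32, -23]
  [20, -30, -6, 43, -19, -18] -> [-20, 30, 6, -43, 19, 18] -> [-20, 30, 6, -43, 19, 18] -> [18, 19, -43, 6, 30, -20] -> [-43, -20]

[-31, -20]; [-21, -9]; [-24]; [-32, -23]; [-43, -20]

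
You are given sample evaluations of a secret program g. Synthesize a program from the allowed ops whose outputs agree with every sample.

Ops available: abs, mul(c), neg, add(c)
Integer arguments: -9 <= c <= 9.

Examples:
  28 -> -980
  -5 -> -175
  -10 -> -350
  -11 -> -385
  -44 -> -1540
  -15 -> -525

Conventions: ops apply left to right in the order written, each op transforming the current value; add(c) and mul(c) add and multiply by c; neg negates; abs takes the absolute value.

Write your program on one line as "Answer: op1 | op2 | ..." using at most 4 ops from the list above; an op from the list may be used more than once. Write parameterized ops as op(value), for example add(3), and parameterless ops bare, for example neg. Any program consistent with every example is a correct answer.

mul(-5) | neg | abs | mul(-7)

Check, running the answer program on each example:
  28 -> -140 -> 140 -> 140 -> -980
  -5 -> 25 -> -25 -> 25 -> -175
  -10 -> 50 -> -50 -> 50 -> -350
  -11 -> 55 -> -55 -> 55 -> -385
  -44 -> 220 -> -220 -> 220 -> -1540
  -15 -> 75 -> -75 -> 75 -> -525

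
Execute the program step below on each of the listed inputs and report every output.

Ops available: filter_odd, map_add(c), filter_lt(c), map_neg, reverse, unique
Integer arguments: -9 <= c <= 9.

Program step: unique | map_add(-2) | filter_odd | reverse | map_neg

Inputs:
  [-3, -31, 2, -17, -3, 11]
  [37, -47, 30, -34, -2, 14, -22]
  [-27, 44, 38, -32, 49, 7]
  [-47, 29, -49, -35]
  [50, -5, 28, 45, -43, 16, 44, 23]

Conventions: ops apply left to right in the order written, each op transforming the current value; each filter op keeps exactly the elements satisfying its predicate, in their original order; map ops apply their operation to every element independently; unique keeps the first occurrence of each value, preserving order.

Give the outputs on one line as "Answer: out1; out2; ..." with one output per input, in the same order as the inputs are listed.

[-9, 19, 33, 5]; [49, -35]; [-5, -47, 29]; [37, 51, -27, 49]; [-21, 45, -43, 7]

Execution, op by op:
  [-3, -31, 2, -17, -3, 11] -> [-3, -31, 2, -17, 11] -> [-5, -33, 0, -19, 9] -> [-5, -33, -19, 9] -> [9, -19, -33, -5] -> [-9, 19, 33, 5]
  [37, -47, 30, -34, -2, 14, -22] -> [37, -47, 30, -34, -2, 14, -22] -> [35, -49, 28, -36, -4, 12, -24] -> [35, -49] -> [-49, 35] -> [49, -35]
  [-27, 44, 38, -32, 49, 7] -> [-27, 44, 38, -32, 49, 7] -> [-29, 42, 36, -34, 47, 5] -> [-29, 47, 5] -> [5, 47, -29] -> [-5, -47, 29]
  [-47, 29, -49, -35] -> [-47, 29, -49, -35] -> [-49, 27, -51, -37] -> [-49, 27, -51, -37] -> [-37, -51, 27, -49] -> [37, 51, -27, 49]
  [50, -5, 28, 45, -43, 16, 44, 23] -> [50, -5, 28, 45, -43, 16, 44, 23] -> [48, -7, 26, 43, -45, 14, 42, 21] -> [-7, 43, -45, 21] -> [21, -45, 43, -7] -> [-21, 45, -43, 7]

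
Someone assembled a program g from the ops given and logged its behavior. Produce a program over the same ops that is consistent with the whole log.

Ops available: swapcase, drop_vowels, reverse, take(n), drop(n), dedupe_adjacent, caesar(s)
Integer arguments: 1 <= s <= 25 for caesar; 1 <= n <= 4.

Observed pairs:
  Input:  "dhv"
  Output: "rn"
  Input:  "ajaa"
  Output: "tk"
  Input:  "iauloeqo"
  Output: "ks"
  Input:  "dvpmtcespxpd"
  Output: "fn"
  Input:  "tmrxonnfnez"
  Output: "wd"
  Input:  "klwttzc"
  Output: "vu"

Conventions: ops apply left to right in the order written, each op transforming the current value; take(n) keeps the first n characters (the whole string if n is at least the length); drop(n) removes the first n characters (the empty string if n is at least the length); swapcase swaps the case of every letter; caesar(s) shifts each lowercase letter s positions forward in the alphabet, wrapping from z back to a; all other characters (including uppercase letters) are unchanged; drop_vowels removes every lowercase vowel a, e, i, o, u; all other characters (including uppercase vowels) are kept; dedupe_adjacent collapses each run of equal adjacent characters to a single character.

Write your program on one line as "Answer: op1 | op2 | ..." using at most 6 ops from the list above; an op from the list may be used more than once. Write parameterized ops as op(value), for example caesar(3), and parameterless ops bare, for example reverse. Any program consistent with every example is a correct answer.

reverse | dedupe_adjacent | reverse | caesar(10) | take(2) | reverse

Check, running the answer program on each example:
  "dhv" -> "vhd" -> "vhd" -> "dhv" -> "nrf" -> "nr" -> "rn"
  "ajaa" -> "aaja" -> "aja" -> "aja" -> "ktk" -> "kt" -> "tk"
  "iauloeqo" -> "oqeoluai" -> "oqeoluai" -> "iauloeqo" -> "skevyoay" -> "sk" -> "ks"
  "dvpmtcespxpd" -> "dpxpsectmpvd" -> "dpxpsectmpvd" -> "dvpmtcespxpd" -> "nfzwdmoczhzn" -> "nf" -> "fn"
  "tmrxonnfnez" -> "zenfnnoxrmt" -> "zenfnoxrmt" -> "tmrxonfnez" -> "dwbhyxpxoj" -> "dw" -> "wd"
  "klwttzc" -> "czttwlk" -> "cztwlk" -> "klwtzc" -> "uvgdjm" -> "uv" -> "vu"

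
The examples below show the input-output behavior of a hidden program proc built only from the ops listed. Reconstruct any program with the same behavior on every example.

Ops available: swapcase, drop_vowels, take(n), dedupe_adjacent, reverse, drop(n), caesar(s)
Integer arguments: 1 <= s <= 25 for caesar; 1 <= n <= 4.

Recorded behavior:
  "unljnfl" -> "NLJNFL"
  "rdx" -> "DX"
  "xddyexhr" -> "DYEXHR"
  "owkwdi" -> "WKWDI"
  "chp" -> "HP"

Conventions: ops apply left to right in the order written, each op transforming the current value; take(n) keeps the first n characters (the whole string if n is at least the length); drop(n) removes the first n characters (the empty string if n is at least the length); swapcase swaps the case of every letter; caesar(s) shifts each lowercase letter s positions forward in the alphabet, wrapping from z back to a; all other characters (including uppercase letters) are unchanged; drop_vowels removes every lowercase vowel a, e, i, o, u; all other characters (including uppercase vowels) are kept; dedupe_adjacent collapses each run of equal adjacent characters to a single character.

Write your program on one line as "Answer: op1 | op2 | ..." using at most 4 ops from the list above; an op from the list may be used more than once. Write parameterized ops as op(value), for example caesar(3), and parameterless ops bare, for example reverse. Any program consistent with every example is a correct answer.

swapcase | dedupe_adjacent | drop(1)

Check, running the answer program on each example:
  "unljnfl" -> "UNLJNFL" -> "UNLJNFL" -> "NLJNFL"
  "rdx" -> "RDX" -> "RDX" -> "DX"
  "xddyexhr" -> "XDDYEXHR" -> "XDYEXHR" -> "DYEXHR"
  "owkwdi" -> "OWKWDI" -> "OWKWDI" -> "WKWDI"
  "chp" -> "CHP" -> "CHP" -> "HP"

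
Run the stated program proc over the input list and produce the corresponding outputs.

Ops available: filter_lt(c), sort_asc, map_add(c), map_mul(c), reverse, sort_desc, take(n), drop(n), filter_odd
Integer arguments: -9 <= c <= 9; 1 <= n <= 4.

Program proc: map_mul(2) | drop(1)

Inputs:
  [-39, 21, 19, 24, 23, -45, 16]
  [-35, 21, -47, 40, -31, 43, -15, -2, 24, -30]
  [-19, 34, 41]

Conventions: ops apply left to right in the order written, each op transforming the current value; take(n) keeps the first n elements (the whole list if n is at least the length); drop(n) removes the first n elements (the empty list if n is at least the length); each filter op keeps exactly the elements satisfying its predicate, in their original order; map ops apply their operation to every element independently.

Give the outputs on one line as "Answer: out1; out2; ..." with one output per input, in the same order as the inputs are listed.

Execution, op by op:
  [-39, 21, 19, 24, 23, -45, 16] -> [-78, 42, 38, 48, 46, -90, 32] -> [42, 38, 48, 46, -90, 32]
  [-35, 21, -47, 40, -31, 43, -15, -2, 24, -30] -> [-70, 42, -94, 80, -62, 86, -30, -4, 48, -60] -> [42, -94, 80, -62, 86, -30, -4, 48, -60]
  [-19, 34, 41] -> [-38, 68, 82] -> [68, 82]

[42, 38, 48, 46, -90, 32]; [42, -94, 80, -62, 86, -30, -4, 48, -60]; [68, 82]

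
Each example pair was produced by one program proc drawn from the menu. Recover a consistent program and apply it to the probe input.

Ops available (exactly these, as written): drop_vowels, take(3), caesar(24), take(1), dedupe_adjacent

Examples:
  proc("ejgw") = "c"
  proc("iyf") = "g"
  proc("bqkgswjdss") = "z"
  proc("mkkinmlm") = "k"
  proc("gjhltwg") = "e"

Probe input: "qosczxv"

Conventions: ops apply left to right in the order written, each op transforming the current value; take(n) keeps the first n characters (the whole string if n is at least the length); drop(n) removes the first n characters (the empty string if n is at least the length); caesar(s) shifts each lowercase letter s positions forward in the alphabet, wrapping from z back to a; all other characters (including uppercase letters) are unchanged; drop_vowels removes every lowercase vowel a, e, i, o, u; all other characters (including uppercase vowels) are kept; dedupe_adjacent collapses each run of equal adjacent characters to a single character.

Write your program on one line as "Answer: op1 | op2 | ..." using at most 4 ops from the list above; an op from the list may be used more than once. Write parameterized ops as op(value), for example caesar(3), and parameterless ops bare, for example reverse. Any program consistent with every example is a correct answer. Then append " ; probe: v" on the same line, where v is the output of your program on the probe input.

take(3) | caesar(24) | take(1) ; probe: "o"

Check, running the answer program on each example:
  "ejgw" -> "ejg" -> "che" -> "c"
  "iyf" -> "iyf" -> "gwd" -> "g"
  "bqkgswjdss" -> "bqk" -> "zoi" -> "z"
  "mkkinmlm" -> "mkk" -> "kii" -> "k"
  "gjhltwg" -> "gjh" -> "ehf" -> "e"
  probe: "qosczxv" -> "qos" -> "omq" -> "o"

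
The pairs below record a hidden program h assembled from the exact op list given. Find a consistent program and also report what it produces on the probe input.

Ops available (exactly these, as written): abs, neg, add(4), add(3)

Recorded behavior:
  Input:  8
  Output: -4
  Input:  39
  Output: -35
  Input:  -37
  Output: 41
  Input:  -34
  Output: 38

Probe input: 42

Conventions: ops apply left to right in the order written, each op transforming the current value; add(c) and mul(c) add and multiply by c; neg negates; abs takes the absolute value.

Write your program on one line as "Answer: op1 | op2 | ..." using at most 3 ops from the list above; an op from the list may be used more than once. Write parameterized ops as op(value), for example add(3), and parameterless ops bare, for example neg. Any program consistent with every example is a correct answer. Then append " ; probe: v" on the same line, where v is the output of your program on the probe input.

neg | add(4) ; probe: -38

Check, running the answer program on each example:
  8 -> -8 -> -4
  39 -> -39 -> -35
  -37 -> 37 -> 41
  -34 -> 34 -> 38
  probe: 42 -> -42 -> -38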